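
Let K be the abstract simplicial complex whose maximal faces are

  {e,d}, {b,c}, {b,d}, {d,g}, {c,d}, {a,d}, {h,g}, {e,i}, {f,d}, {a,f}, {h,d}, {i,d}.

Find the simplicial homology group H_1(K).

Fix the vertex order a < b < c < d < e < f < g < h < i and write every simplex with vertices in increasing order. Then dim K = 1 and the simplices of K are:

  0-simplices (9): a, b, c, d, e, f, g, h, i
  1-simplices (12): ad, af, bc, bd, cd, de, df, dg, dh, di, ei, gh

giving chain groups C_0 ≅ Z^9, C_1 ≅ Z^12.

Boundary ∂_1: C_1 → C_0 maps an edge to its endpoints' difference, ∂[p,q] = q − p.
The resulting 9×12 matrix has rank 8, and its Smith normal form has invariant factors (1,1,1,1,1,1,1,1).

Now H_k = ker ∂_k / im ∂_{k+1}, so:

  H_1: rank ker ∂_1 − rank ∂_2 = (12 − 8) − 0 = 4, and there is no ∂_2, so H_1 ≅ Z^4.

H_1 ≅ Z^4.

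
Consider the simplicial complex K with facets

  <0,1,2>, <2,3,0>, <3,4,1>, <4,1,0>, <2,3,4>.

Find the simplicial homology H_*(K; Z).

H_0 = Z,  H_1 = Z,  H_2 = 0.

Order the vertices as 0 < 1 < 2 < 3 < 4. Listing each simplex with vertices in this order, K has dimension 2 with simplices:

  0-simplices (5): [0], [1], [2], [3], [4]
  1-simplices (10): [0,1], [0,2], [0,3], [0,4], [1,2], [1,3], [1,4], [2,3], [2,4], [3,4]
  2-simplices (5): [0,1,2], [0,1,4], [0,2,3], [1,3,4], [2,3,4]

so the chain groups are C_0 ≅ Z^5, C_1 ≅ Z^10, C_2 ≅ Z^5.

∂_1: C_1 → C_0 maps an edge to its endpoints' difference, ∂[p,q] = q − p. For instance
  ∂[2,3] = [3] − [2].
The resulting 5×10 matrix has rank 4, and its Smith normal form has invariant factors (1,1,1,1).

The boundary map ∂_2: C_2 → C_1 sends each 2-simplex [p,q,r] to [q,r] − [p,r] + [p,q]. For instance
  ∂[0,1,4] = [1,4] − [0,4] + [0,1],
  ∂[0,1,2] = [1,2] − [0,2] + [0,1].
This gives a 10×5 integer matrix of rank 5; reducing to Smith normal form yields diagonal entries (1,1,1,1,1).

Computing H_k = (kernel of ∂_k) / (image of ∂_{k+1}):

  H_0: rank C_0 − rank ∂_1 = 5 − 4 = 1, and the invariant factors of ∂_1 are all 1, so H_0 ≅ Z.
  H_1: rank ker ∂_1 − rank ∂_2 = (10 − 4) − 5 = 1, and the invariant factors of ∂_2 are all 1, so H_1 ≅ Z.
  H_2: rank ker ∂_2 − rank ∂_3 = (5 − 5) − 0 = 0, and there is no ∂_3, so H_2 ≅ 0.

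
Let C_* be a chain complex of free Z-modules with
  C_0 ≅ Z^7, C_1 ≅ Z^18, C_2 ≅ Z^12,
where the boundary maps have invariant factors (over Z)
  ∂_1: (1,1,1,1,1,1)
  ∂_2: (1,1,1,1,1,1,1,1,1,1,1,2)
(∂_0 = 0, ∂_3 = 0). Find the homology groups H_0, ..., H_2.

H_0 ≅ Z,  H_1 ≅ Z/2Z,  H_2 = 0.

H_0: b_0 = 7 − 0 − 6 = 1; torsion from ∂_1 factors > 1: none. So H_0 ≅ Z.
H_1: b_1 = 18 − 6 − 12 = 0; torsion from ∂_2 factors > 1: [2]. So H_1 ≅ Z/2Z.
H_2: b_2 = 12 − 12 − 0 = 0; torsion from ∂_3 factors > 1: none. So H_2 ≅ 0.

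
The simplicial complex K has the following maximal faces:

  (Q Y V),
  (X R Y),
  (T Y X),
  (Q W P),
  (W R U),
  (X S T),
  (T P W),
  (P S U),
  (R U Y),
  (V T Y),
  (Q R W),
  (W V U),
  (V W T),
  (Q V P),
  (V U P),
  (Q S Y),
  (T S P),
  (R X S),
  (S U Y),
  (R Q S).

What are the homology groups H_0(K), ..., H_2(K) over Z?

H_0 ≅ Z,  H_1 ≅ Z ⊕ Z/2,  H_2 = 0.

Fix the vertex order P < Q < R < S < T < U < V < W < X < Y and write every simplex with vertices in increasing order. Then dim K = 2 and the simplices of K are:

  0-simplices (10): P, Q, R, S, T, U, V, W, X, Y
  1-simplices (30): PQ, PS, PT, PU, PV, PW, QR, QS, QV, QW, QY, RS, RU, RW, RX, RY, ST, SU, SX, SY, TV, TW, TX, TY, UV, UW, UY, VW, VY, XY
  2-simplices (20): PQV, PQW, PST, PSU, PTW, PUV, QRS, QRW, QSY, QVY, RSX, RUW, RUY, RXY, STX, SUY, TVW, TVY, TXY, UVW

so the chain groups are C_0 ≅ Z^10, C_1 ≅ Z^30, C_2 ≅ Z^20.

∂_1: C_1 → C_0 sends each edge [p,q] (with p < q) to q − p. For instance
  ∂PS = S − P.
This gives a 10×30 integer matrix of rank 9; reducing to Smith normal form yields diagonal entries (1,1,1,1,1,1,1,1,1).

The boundary map ∂_2: C_2 → C_1 maps a triangle to the signed sum of its edges. For instance
  ∂TVW = VW − TW + TV,
  ∂TXY = XY − TY + TX.
The resulting 30×20 matrix has rank 20, and its Smith normal form has invariant factors (1,1,1,1,1,1,1,1,1,1,1,1,1,1,1,1,1,1,1,2).

From H_k ≅ ker(∂_k) / im(∂_{k+1}) we obtain:

  H_0: rank C_0 − rank ∂_1 = 10 − 9 = 1, and the invariant factors of ∂_1 are all 1, so H_0 = Z.
  H_1: rank ker ∂_1 − rank ∂_2 = (30 − 9) − 20 = 1, and ∂_2 has invariant factor 2 > 1, so H_1 = Z ⊕ Z/2.
  H_2: rank ker ∂_2 − rank ∂_3 = (20 − 20) − 0 = 0, and there is no ∂_3, so H_2 = 0.

(K is a triangulation of the Klein bottle.)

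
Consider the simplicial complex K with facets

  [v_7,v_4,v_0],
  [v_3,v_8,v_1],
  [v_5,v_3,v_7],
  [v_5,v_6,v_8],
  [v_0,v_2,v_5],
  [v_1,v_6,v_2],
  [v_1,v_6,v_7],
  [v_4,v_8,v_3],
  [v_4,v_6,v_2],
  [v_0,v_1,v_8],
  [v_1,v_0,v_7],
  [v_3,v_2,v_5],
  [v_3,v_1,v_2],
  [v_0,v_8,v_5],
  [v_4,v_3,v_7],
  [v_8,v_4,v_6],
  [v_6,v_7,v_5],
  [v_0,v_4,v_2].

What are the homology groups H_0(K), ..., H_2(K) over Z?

H_0 = Z,  H_1 = Z^2,  H_2 = Z.

Order the vertices as v_0 < v_1 < v_2 < v_3 < v_4 < v_5 < v_6 < v_7 < v_8. Listing each simplex with vertices in this order, K has dimension 2 with simplices:

  0-simplices (9): [v_0], [v_1], [v_2], [v_3], [v_4], [v_5], [v_6], [v_7], [v_8]
  1-simplices (27): (27 of them)
  2-simplices (18): (18 of them)

so the chain groups are C_0 ≅ Z^9, C_1 ≅ Z^27, C_2 ≅ Z^18.

The boundary map ∂_1: C_1 → C_0 sends each edge [p,q] (with p < q) to q − p. For instance
  ∂[v_0,v_5] = [v_5] − [v_0].
The 9×27 boundary matrix has rank 8 and Smith normal form diag(1,1,1,1,1,1,1,1).

Boundary ∂_2: C_2 → C_1 maps a triangle to the signed sum of its edges. For instance
  ∂[v_2,v_3,v_5] = [v_3,v_5] − [v_2,v_5] + [v_2,v_3],
  ∂[v_1,v_2,v_3] = [v_2,v_3] − [v_1,v_3] + [v_1,v_2].
This gives a 27×18 integer matrix of rank 17; reducing to Smith normal form yields diagonal entries (1,1,1,1,1,1,1,1,1,1,1,1,1,1,1,1,1).

Computing H_k = (kernel of ∂_k) / (image of ∂_{k+1}):

  H_0: rank C_0 − rank ∂_1 = 9 − 8 = 1, and the invariant factors of ∂_1 are all 1, so H_0 = Z.
  H_1: rank ker ∂_1 − rank ∂_2 = (27 − 8) − 17 = 2, and the invariant factors of ∂_2 are all 1, so H_1 = Z^2.
  H_2: rank ker ∂_2 − rank ∂_3 = (18 − 17) − 0 = 1, and there is no ∂_3, so H_2 = Z.

As a check, the Euler characteristic is 9 − 27 + 18 = 0, which agrees with 1 − 2 + 1 = 0.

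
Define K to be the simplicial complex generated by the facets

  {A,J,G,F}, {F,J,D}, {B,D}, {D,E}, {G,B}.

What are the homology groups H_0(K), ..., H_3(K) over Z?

Take the total order A < B < D < E < F < G < J on the vertex set. Then K (dimension 3) consists of the simplices:

  0-simplices (7): A, B, D, E, F, G, J
  1-simplices (11): AF, AG, AJ, BD, BG, DE, DF, DJ, FG, FJ, GJ
  2-simplices (5): AFG, AFJ, AGJ, DFJ, FGJ
  3-simplices (1): AFGJ

so the chain groups are C_0 ≅ Z^7, C_1 ≅ Z^11, C_2 ≅ Z^5, C_3 ≅ Z^1.

Boundary ∂_1: C_1 → C_0 maps an edge to its endpoints' difference, ∂[p,q] = q − p. For instance
  ∂AG = G − A.
The 7×11 boundary matrix has rank 6 and Smith normal form diag(1,1,1,1,1,1).

∂_2: C_2 → C_1 maps a triangle to the signed sum of its edges. For instance
  ∂FGJ = GJ − FJ + FG,
  ∂DFJ = FJ − DJ + DF.
This gives a 11×5 integer matrix of rank 4; reducing to Smith normal form yields diagonal entries (1,1,1,1).

The boundary map ∂_3: C_3 → C_2 sends each 3-simplex σ to the alternating sum Σ_i (−1)^i (σ with its i-th vertex removed). For instance
  ∂AFGJ = FGJ − AGJ + AFJ − AFG.
The 5×1 boundary matrix has rank 1 and Smith normal form diag(1).

Computing H_k = (kernel of ∂_k) / (image of ∂_{k+1}):

  H_0: rank C_0 − rank ∂_1 = 7 − 6 = 1, and the invariant factors of ∂_1 are all 1, so H_0 ≅ Z.
  H_1: rank ker ∂_1 − rank ∂_2 = (11 − 6) − 4 = 1, and the invariant factors of ∂_2 are all 1, so H_1 ≅ Z.
  H_2: rank ker ∂_2 − rank ∂_3 = (5 − 4) − 1 = 0, and the invariant factors of ∂_3 are all 1, so H_2 ≅ 0.
  H_3: rank ker ∂_3 − rank ∂_4 = (1 − 1) − 0 = 0, and there is no ∂_4, so H_3 ≅ 0.

As a check, the Euler characteristic is 7 − 11 + 5 − 1 = 0, which agrees with 1 − 1 + 0 − 0 = 0.

H_0 ≅ Z,  H_1 ≅ Z,  H_2 = 0,  H_3 = 0.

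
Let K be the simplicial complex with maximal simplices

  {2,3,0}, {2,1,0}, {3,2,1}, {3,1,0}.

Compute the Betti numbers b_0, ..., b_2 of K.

b_0 = 1, b_1 = 0, b_2 = 1.

Take the total order 0 < 1 < 2 < 3 on the vertex set. Then K (dimension 2) consists of the simplices:

  0-simplices (4): [0], [1], [2], [3]
  1-simplices (6): [0,1], [0,2], [0,3], [1,2], [1,3], [2,3]
  2-simplices (4): [0,1,2], [0,1,3], [0,2,3], [1,2,3]

giving chain groups C_0 ≅ Z^4, C_1 ≅ Z^6, C_2 ≅ Z^4.

Boundary ∂_1: C_1 → C_0 maps an edge to its endpoints' difference, ∂[p,q] = q − p.
This gives a 4×6 integer matrix of rank 3; reducing to Smith normal form yields diagonal entries (1,1,1).

Boundary ∂_2: C_2 → C_1 sends each 2-simplex [p,q,r] to [q,r] − [p,r] + [p,q]. For instance
  ∂[0,1,2] = [1,2] − [0,2] + [0,1],
  ∂[0,2,3] = [2,3] − [0,3] + [0,2].
The 6×4 boundary matrix has rank 3 and Smith normal form diag(1,1,1).

From H_k ≅ ker(∂_k) / im(∂_{k+1}) we obtain:

  H_0: rank C_0 − rank ∂_1 = 4 − 3 = 1, and the invariant factors of ∂_1 are all 1, so H_0 = Z.
  H_1: rank ker ∂_1 − rank ∂_2 = (6 − 3) − 3 = 0, and the invariant factors of ∂_2 are all 1, so H_1 = 0.
  H_2: rank ker ∂_2 − rank ∂_3 = (4 − 3) − 0 = 1, and there is no ∂_3, so H_2 = Z.

(K is a triangulation of the 2-sphere S^2.)

Hence the Betti numbers are b_0 = 1, b_1 = 0, b_2 = 1.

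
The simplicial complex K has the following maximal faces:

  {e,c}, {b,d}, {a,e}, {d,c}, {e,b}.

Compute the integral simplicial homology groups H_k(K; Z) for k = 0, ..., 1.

We work with the vertex ordering a < b < c < d < e. The simplices of K, each written with vertices in increasing order, are:

  0-simplices (5): a, b, c, d, e
  1-simplices (5): ae, bd, be, cd, ce

giving chain groups C_0 ≅ Z^5, C_1 ≅ Z^5.

Boundary ∂_1: C_1 → C_0 maps an edge to its endpoints' difference, ∂[p,q] = q − p. For instance
  ∂be = e − b.
As a 5×5 matrix over Z this has rank 4, with invariant factors (1,1,1,1).

Computing H_k = (kernel of ∂_k) / (image of ∂_{k+1}):

  H_0: rank C_0 − rank ∂_1 = 5 − 4 = 1, and the invariant factors of ∂_1 are all 1, so H_0 = Z.
  H_1: rank ker ∂_1 − rank ∂_2 = (5 − 4) − 0 = 1, and there is no ∂_2, so H_1 = Z.

As a check, the Euler characteristic is 5 − 5 = 0, which agrees with 1 − 1 = 0.

H_0 = Z,  H_1 = Z.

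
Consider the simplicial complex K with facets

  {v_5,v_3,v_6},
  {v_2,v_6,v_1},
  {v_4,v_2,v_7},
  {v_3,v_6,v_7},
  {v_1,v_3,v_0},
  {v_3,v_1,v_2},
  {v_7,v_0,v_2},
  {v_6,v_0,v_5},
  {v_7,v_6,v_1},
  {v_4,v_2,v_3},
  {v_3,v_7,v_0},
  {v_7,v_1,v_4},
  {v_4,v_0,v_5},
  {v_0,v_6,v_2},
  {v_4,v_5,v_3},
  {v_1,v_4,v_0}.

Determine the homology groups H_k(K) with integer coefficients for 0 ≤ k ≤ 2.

H_0 = Z,  H_1 = Z^2,  H_2 = Z.

Take the total order v_0 < v_1 < v_2 < v_3 < v_4 < v_5 < v_6 < v_7 on the vertex set. Then K (dimension 2) consists of the simplices:

  0-simplices (8): [v_0], [v_1], [v_2], [v_3], [v_4], [v_5], [v_6], [v_7]
  1-simplices (24): (24 of them)
  2-simplices (16): (16 of them)

Hence C_0 ≅ Z^8, C_1 ≅ Z^24, C_2 ≅ Z^16.

The boundary map ∂_1: C_1 → C_0 sends each edge [p,q] (with p < q) to q − p. For instance
  ∂[v_3,v_4] = [v_4] − [v_3].
The 8×24 boundary matrix has rank 7 and Smith normal form diag(1,1,1,1,1,1,1).

Boundary ∂_2: C_2 → C_1 maps a triangle to the signed sum of its edges. For instance
  ∂[v_3,v_5,v_6] = [v_5,v_6] − [v_3,v_6] + [v_3,v_5],
  ∂[v_2,v_3,v_4] = [v_3,v_4] − [v_2,v_4] + [v_2,v_3].
This gives a 24×16 integer matrix of rank 15; reducing to Smith normal form yields diagonal entries (1,1,1,1,1,1,1,1,1,1,1,1,1,1,1).

From H_k ≅ ker(∂_k) / im(∂_{k+1}) we obtain:

  H_0: rank C_0 − rank ∂_1 = 8 − 7 = 1, and the invariant factors of ∂_1 are all 1, so H_0 ≅ Z.
  H_1: rank ker ∂_1 − rank ∂_2 = (24 − 7) − 15 = 2, and the invariant factors of ∂_2 are all 1, so H_1 ≅ Z^2.
  H_2: rank ker ∂_2 − rank ∂_3 = (16 − 15) − 0 = 1, and there is no ∂_3, so H_2 ≅ Z.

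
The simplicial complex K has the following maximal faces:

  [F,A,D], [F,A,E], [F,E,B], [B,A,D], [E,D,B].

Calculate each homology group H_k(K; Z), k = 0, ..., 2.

H_0 = Z,  H_1 = Z,  H_2 = 0.

Fix the vertex order A < B < D < E < F and write every simplex with vertices in increasing order. Then dim K = 2 and the simplices of K are:

  0-simplices (5): A, B, D, E, F
  1-simplices (10): AB, AD, AE, AF, BD, BE, BF, DE, DF, EF
  2-simplices (5): ABD, ADF, AEF, BDE, BEF

giving chain groups C_0 ≅ Z^5, C_1 ≅ Z^10, C_2 ≅ Z^5.

∂_1: C_1 → C_0 is given by ∂[p,q] = [q] − [p]. For instance
  ∂BF = F − B.
As a 5×10 matrix over Z this has rank 4, with invariant factors (1,1,1,1).

∂_2: C_2 → C_1 acts by ∂[p,q,r] = [q,r] − [p,r] + [p,q]. For instance
  ∂ABD = BD − AD + AB,
  ∂ADF = DF − AF + AD.
The 10×5 boundary matrix has rank 5 and Smith normal form diag(1,1,1,1,1).

Reading off H_k = ker ∂_k / im ∂_{k+1}:

  H_0: rank C_0 − rank ∂_1 = 5 − 4 = 1, and the invariant factors of ∂_1 are all 1, so H_0 = Z.
  H_1: rank ker ∂_1 − rank ∂_2 = (10 − 4) − 5 = 1, and the invariant factors of ∂_2 are all 1, so H_1 = Z.
  H_2: rank ker ∂_2 − rank ∂_3 = (5 − 5) − 0 = 0, and there is no ∂_3, so H_2 = 0.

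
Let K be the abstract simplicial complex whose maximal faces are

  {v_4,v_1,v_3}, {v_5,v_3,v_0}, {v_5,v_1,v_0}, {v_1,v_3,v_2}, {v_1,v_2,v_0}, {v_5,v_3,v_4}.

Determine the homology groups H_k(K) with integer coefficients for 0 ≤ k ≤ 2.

H_0 ≅ Z,  H_1 ≅ Z,  H_2 = 0.

Order the vertices as v_0 < v_1 < v_2 < v_3 < v_4 < v_5. Listing each simplex with vertices in this order, K has dimension 2 with simplices:

  0-simplices (6): [v_0], [v_1], [v_2], [v_3], [v_4], [v_5]
  1-simplices (12): [v_0,v_1], [v_0,v_2], [v_0,v_3], [v_0,v_5], [v_1,v_2], [v_1,v_3], [v_1,v_4], [v_1,v_5], [v_2,v_3], [v_3,v_4], [v_3,v_5], [v_4,v_5]
  2-simplices (6): [v_0,v_1,v_2], [v_0,v_1,v_5], [v_0,v_3,v_5], [v_1,v_2,v_3], [v_1,v_3,v_4], [v_3,v_4,v_5]

giving chain groups C_0 ≅ Z^6, C_1 ≅ Z^12, C_2 ≅ Z^6.

∂_1: C_1 → C_0 is given by ∂[p,q] = [q] − [p].
As a 6×12 matrix over Z this has rank 5, with invariant factors (1,1,1,1,1).

Boundary ∂_2: C_2 → C_1 sends each 2-simplex [p,q,r] to [q,r] − [p,r] + [p,q]. For instance
  ∂[v_0,v_1,v_5] = [v_1,v_5] − [v_0,v_5] + [v_0,v_1],
  ∂[v_3,v_4,v_5] = [v_4,v_5] − [v_3,v_5] + [v_3,v_4].
As a 12×6 matrix over Z this has rank 6, with invariant factors (1,1,1,1,1,1).

Reading off H_k = ker ∂_k / im ∂_{k+1}:

  H_0: rank C_0 − rank ∂_1 = 6 − 5 = 1, and the invariant factors of ∂_1 are all 1, so H_0 ≅ Z.
  H_1: rank ker ∂_1 − rank ∂_2 = (12 − 5) − 6 = 1, and the invariant factors of ∂_2 are all 1, so H_1 ≅ Z.
  H_2: rank ker ∂_2 − rank ∂_3 = (6 − 6) − 0 = 0, and there is no ∂_3, so H_2 ≅ 0.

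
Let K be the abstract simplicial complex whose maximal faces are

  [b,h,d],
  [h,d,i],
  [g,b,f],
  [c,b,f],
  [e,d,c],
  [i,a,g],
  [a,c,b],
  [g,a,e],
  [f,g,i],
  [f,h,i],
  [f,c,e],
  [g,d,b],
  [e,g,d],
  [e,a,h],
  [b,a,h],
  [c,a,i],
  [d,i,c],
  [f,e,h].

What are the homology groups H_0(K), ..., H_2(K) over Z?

H_0 = Z,  H_1 = Z^2,  H_2 = Z.

Take the total order a < b < c < d < e < f < g < h < i on the vertex set. Then K (dimension 2) consists of the simplices:

  0-simplices (9): a, b, c, d, e, f, g, h, i
  1-simplices (27): ab, ac, ae, ag, ah, ai, bc, bd, bf, bg, bh, cd, ce, cf, ci, de, dg, dh, di, ef, eg, eh, fg, fh, fi, gi, hi
  2-simplices (18): abc, abh, aci, aeg, aeh, agi, bcf, bdg, bdh, bfg, cde, cdi, cef, deg, dhi, efh, fgi, fhi

Hence C_0 ≅ Z^9, C_1 ≅ Z^27, C_2 ≅ Z^18.

∂_1: C_1 → C_0 is given by ∂[p,q] = [q] − [p]. For instance
  ∂ce = e − c.
The resulting 9×27 matrix has rank 8, and its Smith normal form has invariant factors (1,1,1,1,1,1,1,1).

∂_2: C_2 → C_1 maps a triangle to the signed sum of its edges. For instance
  ∂bcf = cf − bf + bc,
  ∂cdi = di − ci + cd.
The 27×18 boundary matrix has rank 17 and Smith normal form diag(1,1,1,1,1,1,1,1,1,1,1,1,1,1,1,1,1).

Now H_k = ker ∂_k / im ∂_{k+1}, so:

  H_0: rank C_0 − rank ∂_1 = 9 − 8 = 1, and the invariant factors of ∂_1 are all 1, so H_0 = Z.
  H_1: rank ker ∂_1 − rank ∂_2 = (27 − 8) − 17 = 2, and the invariant factors of ∂_2 are all 1, so H_1 = Z^2.
  H_2: rank ker ∂_2 − rank ∂_3 = (18 − 17) − 0 = 1, and there is no ∂_3, so H_2 = Z.

As a check, the Euler characteristic is 9 − 27 + 18 = 0, which agrees with 1 − 2 + 1 = 0.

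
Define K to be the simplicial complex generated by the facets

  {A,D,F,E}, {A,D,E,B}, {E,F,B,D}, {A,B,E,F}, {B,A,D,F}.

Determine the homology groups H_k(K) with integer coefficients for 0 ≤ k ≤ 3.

H_0 ≅ Z,  H_1 = 0,  H_2 = 0,  H_3 ≅ Z.

We work with the vertex ordering A < B < D < E < F. The simplices of K, each written with vertices in increasing order, are:

  0-simplices (5): A, B, D, E, F
  1-simplices (10): AB, AD, AE, AF, BD, BE, BF, DE, DF, EF
  2-simplices (10): ABD, ABE, ABF, ADE, ADF, AEF, BDE, BDF, BEF, DEF
  3-simplices (5): ABDE, ABDF, ABEF, ADEF, BDEF

so the chain groups are C_0 ≅ Z^5, C_1 ≅ Z^10, C_2 ≅ Z^10, C_3 ≅ Z^5.

Boundary ∂_1: C_1 → C_0 is given by ∂[p,q] = [q] − [p].
The 5×10 boundary matrix has rank 4 and Smith normal form diag(1,1,1,1).

∂_2: C_2 → C_1 maps a triangle to the signed sum of its edges. For instance
  ∂DEF = EF − DF + DE,
  ∂BDE = DE − BE + BD.
As a 10×10 matrix over Z this has rank 6, with invariant factors (1,1,1,1,1,1).

Boundary ∂_3: C_3 → C_2 sends each 3-simplex σ to the alternating sum Σ_i (−1)^i (σ with its i-th vertex removed). For instance
  ∂ABDE = BDE − ADE + ABE − ABD,
  ∂ABDF = BDF − ADF + ABF − ABD.
As a 10×5 matrix over Z this has rank 4, with invariant factors (1,1,1,1).

Reading off H_k = ker ∂_k / im ∂_{k+1}:

  H_0: rank C_0 − rank ∂_1 = 5 − 4 = 1, and the invariant factors of ∂_1 are all 1, so H_0 ≅ Z.
  H_1: rank ker ∂_1 − rank ∂_2 = (10 − 4) − 6 = 0, and the invariant factors of ∂_2 are all 1, so H_1 ≅ 0.
  H_2: rank ker ∂_2 − rank ∂_3 = (10 − 6) − 4 = 0, and the invariant factors of ∂_3 are all 1, so H_2 ≅ 0.
  H_3: rank ker ∂_3 − rank ∂_4 = (5 − 4) − 0 = 1, and there is no ∂_4, so H_3 ≅ Z.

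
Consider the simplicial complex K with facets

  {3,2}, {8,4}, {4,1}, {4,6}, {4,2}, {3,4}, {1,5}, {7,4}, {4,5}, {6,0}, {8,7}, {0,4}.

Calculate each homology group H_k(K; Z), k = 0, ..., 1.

H_0 ≅ Z,  H_1 ≅ Z^4.

Take the total order 0 < 1 < 2 < 3 < 4 < 5 < 6 < 7 < 8 on the vertex set. Then K (dimension 1) consists of the simplices:

  0-simplices (9): [0], [1], [2], [3], [4], [5], [6], [7], [8]
  1-simplices (12): [0,4], [0,6], [1,4], [1,5], [2,3], [2,4], [3,4], [4,5], [4,6], [4,7], [4,8], [7,8]

so the chain groups are C_0 ≅ Z^9, C_1 ≅ Z^12.

The boundary map ∂_1: C_1 → C_0 maps an edge to its endpoints' difference, ∂[p,q] = q − p.
The resulting 9×12 matrix has rank 8, and its Smith normal form has invariant factors (1,1,1,1,1,1,1,1).

Now H_k = ker ∂_k / im ∂_{k+1}, so:

  H_0: rank C_0 − rank ∂_1 = 9 − 8 = 1, and the invariant factors of ∂_1 are all 1, so H_0 = Z.
  H_1: rank ker ∂_1 − rank ∂_2 = (12 − 8) − 0 = 4, and there is no ∂_2, so H_1 = Z^4.

As a check, the Euler characteristic is 9 − 12 = -3, which agrees with 1 − 4 = -3.
(K is a triangulation of a wedge of 4 circles.)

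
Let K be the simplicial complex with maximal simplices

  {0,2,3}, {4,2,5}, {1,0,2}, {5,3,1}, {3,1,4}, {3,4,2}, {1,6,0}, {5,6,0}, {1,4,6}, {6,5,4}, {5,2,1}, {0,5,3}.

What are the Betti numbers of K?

We work with the vertex ordering 0 < 1 < 2 < 3 < 4 < 5 < 6. The simplices of K, each written with vertices in increasing order, are:

  0-simplices (7): [0], [1], [2], [3], [4], [5], [6]
  1-simplices (18): [0,1], [0,2], [0,3], [0,5], [0,6], [1,2], [1,3], [1,4], [1,5], [1,6], [2,3], [2,4], [2,5], [3,4], [3,5], [4,5], [4,6], [5,6]
  2-simplices (12): [0,1,2], [0,1,6], [0,2,3], [0,3,5], [0,5,6], [1,2,5], [1,3,4], [1,3,5], [1,4,6], [2,3,4], [2,4,5], [4,5,6]

so the chain groups are C_0 ≅ Z^7, C_1 ≅ Z^18, C_2 ≅ Z^12.

Boundary ∂_1: C_1 → C_0 maps an edge to its endpoints' difference, ∂[p,q] = q − p.
This gives a 7×18 integer matrix of rank 6; reducing to Smith normal form yields diagonal entries (1,1,1,1,1,1).

The boundary map ∂_2: C_2 → C_1 sends each 2-simplex [p,q,r] to [q,r] − [p,r] + [p,q]. For instance
  ∂[1,3,5] = [3,5] − [1,5] + [1,3],
  ∂[1,3,4] = [3,4] − [1,4] + [1,3].
The resulting 18×12 matrix has rank 12, and its Smith normal form has invariant factors (1,1,1,1,1,1,1,1,1,1,1,2).

Now H_k = ker ∂_k / im ∂_{k+1}, so:

  H_0: rank C_0 − rank ∂_1 = 7 − 6 = 1, and the invariant factors of ∂_1 are all 1, so H_0 = Z.
  H_1: rank ker ∂_1 − rank ∂_2 = (18 − 6) − 12 = 0, and ∂_2 has invariant factor 2 > 1, so H_1 = Z_2.
  H_2: rank ker ∂_2 − rank ∂_3 = (12 − 12) − 0 = 0, and there is no ∂_3, so H_2 = 0.

As a check, the Euler characteristic is 7 − 18 + 12 = 1, which agrees with 1 − 0 + 0 = 1.

Hence the Betti numbers are b_0 = 1, b_1 = 0, b_2 = 0.

b_0 = 1, b_1 = 0, b_2 = 0.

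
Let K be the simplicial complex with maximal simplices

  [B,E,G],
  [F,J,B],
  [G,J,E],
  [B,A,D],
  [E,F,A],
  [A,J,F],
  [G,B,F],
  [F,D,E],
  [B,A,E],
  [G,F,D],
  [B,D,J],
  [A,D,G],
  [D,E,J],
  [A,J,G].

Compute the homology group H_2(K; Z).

H_2 ≅ Z.

Take the total order A < B < D < E < F < G < J on the vertex set. Then K (dimension 2) consists of the simplices:

  0-simplices (7): A, B, D, E, F, G, J
  1-simplices (21): AB, AD, AE, AF, AG, AJ, BD, BE, BF, BG, BJ, DE, DF, DG, DJ, EF, EG, EJ, FG, FJ, GJ
  2-simplices (14): ABD, ABE, ADG, AEF, AFJ, AGJ, BDJ, BEG, BFG, BFJ, DEF, DEJ, DFG, EGJ

so the chain groups are C_0 ≅ Z^7, C_1 ≅ Z^21, C_2 ≅ Z^14.

The boundary map ∂_1: C_1 → C_0 maps an edge to its endpoints' difference, ∂[p,q] = q − p. For instance
  ∂BE = E − B.
This gives a 7×21 integer matrix of rank 6; reducing to Smith normal form yields diagonal entries (1,1,1,1,1,1).

Boundary ∂_2: C_2 → C_1 maps a triangle to the signed sum of its edges. For instance
  ∂BEG = EG − BG + BE,
  ∂AEF = EF − AF + AE.
This gives a 21×14 integer matrix of rank 13; reducing to Smith normal form yields diagonal entries (1,1,1,1,1,1,1,1,1,1,1,1,1).

Computing H_k = (kernel of ∂_k) / (image of ∂_{k+1}):

  H_2: rank ker ∂_2 − rank ∂_3 = (14 − 13) − 0 = 1, and there is no ∂_3, so H_2 ≅ Z.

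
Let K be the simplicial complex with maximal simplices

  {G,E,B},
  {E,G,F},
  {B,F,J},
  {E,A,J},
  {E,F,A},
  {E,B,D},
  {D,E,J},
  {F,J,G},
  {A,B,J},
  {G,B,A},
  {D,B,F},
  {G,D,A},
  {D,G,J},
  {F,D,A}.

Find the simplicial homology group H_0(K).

Take the total order A < B < D < E < F < G < J on the vertex set. Then K (dimension 2) consists of the simplices:

  0-simplices (7): A, B, D, E, F, G, J
  1-simplices (21): AB, AD, AE, AF, AG, AJ, BD, BE, BF, BG, BJ, DE, DF, DG, DJ, EF, EG, EJ, FG, FJ, GJ
  2-simplices (14): ABG, ABJ, ADF, ADG, AEF, AEJ, BDE, BDF, BEG, BFJ, DEJ, DGJ, EFG, FGJ

giving chain groups C_0 ≅ Z^7, C_1 ≅ Z^21, C_2 ≅ Z^14.

The boundary map ∂_1: C_1 → C_0 is given by ∂[p,q] = [q] − [p]. For instance
  ∂DE = E − D.
As a 7×21 matrix over Z this has rank 6, with invariant factors (1,1,1,1,1,1).

The boundary map ∂_2: C_2 → C_1 acts by ∂[p,q,r] = [q,r] − [p,r] + [p,q]. For instance
  ∂FGJ = GJ − FJ + FG,
  ∂BDF = DF − BF + BD.
As a 21×14 matrix over Z this has rank 13, with invariant factors (1,1,1,1,1,1,1,1,1,1,1,1,1).

Now H_k = ker ∂_k / im ∂_{k+1}, so:

  H_0: rank C_0 − rank ∂_1 = 7 − 6 = 1, and the invariant factors of ∂_1 are all 1, so H_0 = Z.

(K is a triangulation of the torus T^2.)

H_0 ≅ Z.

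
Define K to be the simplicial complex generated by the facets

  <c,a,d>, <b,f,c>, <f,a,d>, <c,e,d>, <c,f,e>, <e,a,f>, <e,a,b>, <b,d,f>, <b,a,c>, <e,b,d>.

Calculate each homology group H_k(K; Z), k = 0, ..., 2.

Take the total order a < b < c < d < e < f on the vertex set. Then K (dimension 2) consists of the simplices:

  0-simplices (6): a, b, c, d, e, f
  1-simplices (15): ab, ac, ad, ae, af, bc, bd, be, bf, cd, ce, cf, de, df, ef
  2-simplices (10): abc, abe, acd, adf, aef, bcf, bde, bdf, cde, cef

so the chain groups are C_0 ≅ Z^6, C_1 ≅ Z^15, C_2 ≅ Z^10.

The boundary map ∂_1: C_1 → C_0 maps an edge to its endpoints' difference, ∂[p,q] = q − p.
The 6×15 boundary matrix has rank 5 and Smith normal form diag(1,1,1,1,1).

Boundary ∂_2: C_2 → C_1 acts by ∂[p,q,r] = [q,r] − [p,r] + [p,q]. For instance
  ∂bde = de − be + bd,
  ∂bdf = df − bf + bd.
This gives a 15×10 integer matrix of rank 10; reducing to Smith normal form yields diagonal entries (1,1,1,1,1,1,1,1,1,2).

Reading off H_k = ker ∂_k / im ∂_{k+1}:

  H_0: rank C_0 − rank ∂_1 = 6 − 5 = 1, and the invariant factors of ∂_1 are all 1, so H_0 = Z.
  H_1: rank ker ∂_1 − rank ∂_2 = (15 − 5) − 10 = 0, and ∂_2 has invariant factor 2 > 1, so H_1 = Z_2.
  H_2: rank ker ∂_2 − rank ∂_3 = (10 − 10) − 0 = 0, and there is no ∂_3, so H_2 = 0.

As a check, the Euler characteristic is 6 − 15 + 10 = 1, which agrees with 1 − 0 + 0 = 1.

H_0 ≅ Z,  H_1 ≅ Z_2,  H_2 = 0.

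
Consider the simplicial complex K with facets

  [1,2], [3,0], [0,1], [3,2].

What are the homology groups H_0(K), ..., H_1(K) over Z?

Order the vertices as 0 < 1 < 2 < 3. Listing each simplex with vertices in this order, K has dimension 1 with simplices:

  0-simplices (4): [0], [1], [2], [3]
  1-simplices (4): [0,1], [0,3], [1,2], [2,3]

Hence C_0 ≅ Z^4, C_1 ≅ Z^4.

The boundary map ∂_1: C_1 → C_0 maps an edge to its endpoints' difference, ∂[p,q] = q − p. For instance
  ∂[0,3] = [3] − [0].
This gives a 4×4 integer matrix of rank 3; reducing to Smith normal form yields diagonal entries (1,1,1).

Reading off H_k = ker ∂_k / im ∂_{k+1}:

  H_0: rank C_0 − rank ∂_1 = 4 − 3 = 1, and the invariant factors of ∂_1 are all 1, so H_0 ≅ Z.
  H_1: rank ker ∂_1 − rank ∂_2 = (4 − 3) − 0 = 1, and there is no ∂_2, so H_1 ≅ Z.

H_0 ≅ Z,  H_1 ≅ Z.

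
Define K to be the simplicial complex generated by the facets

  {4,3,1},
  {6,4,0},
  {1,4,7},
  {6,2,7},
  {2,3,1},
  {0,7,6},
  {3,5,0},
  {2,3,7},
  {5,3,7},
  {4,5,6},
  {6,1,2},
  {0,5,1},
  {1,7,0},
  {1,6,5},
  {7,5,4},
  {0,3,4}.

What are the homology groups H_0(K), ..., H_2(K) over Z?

K has 8 vertices, 24 edges, 16 triangles.
rank ∂_0 = 0, rank ∂_1 = 7 ⇒ b_0 = 8 − 0 − 7 = 1; all invariant factors of ∂_1 are 1 so no torsion. So H_0 = Z.
rank ∂_1 = 7, rank ∂_2 = 15 ⇒ b_1 = 24 − 7 − 15 = 2; all invariant factors of ∂_2 are 1 so no torsion. So H_1 = Z^2.
rank ∂_2 = 15, rank ∂_3 = 0 ⇒ b_2 = 16 − 15 − 0 = 1. So H_2 = Z.

H_0 ≅ Z,  H_1 ≅ Z^2,  H_2 ≅ Z.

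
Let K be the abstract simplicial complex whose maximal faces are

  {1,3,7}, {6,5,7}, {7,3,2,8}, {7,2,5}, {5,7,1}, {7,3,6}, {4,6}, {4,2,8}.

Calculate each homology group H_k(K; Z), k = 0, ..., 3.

K has 8 vertices, 17 edges, 10 triangles, 1 3-simplex.
rank ∂_0 = 0, rank ∂_1 = 7 ⇒ b_0 = 8 − 0 − 7 = 1; all invariant factors of ∂_1 are 1 so no torsion. So H_0 ≅ Z.
rank ∂_1 = 7, rank ∂_2 = 9 ⇒ b_1 = 17 − 7 − 9 = 1; all invariant factors of ∂_2 are 1 so no torsion. So H_1 ≅ Z.
rank ∂_2 = 9, rank ∂_3 = 1 ⇒ b_2 = 10 − 9 − 1 = 0; all invariant factors of ∂_3 are 1 so no torsion. So H_2 ≅ 0.
rank ∂_3 = 1, rank ∂_4 = 0 ⇒ b_3 = 1 − 1 − 0 = 0. So H_3 ≅ 0.

H_0 ≅ Z,  H_1 ≅ Z,  H_2 = 0,  H_3 = 0.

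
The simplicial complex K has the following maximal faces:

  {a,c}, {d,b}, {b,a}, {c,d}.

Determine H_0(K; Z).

H_0 = Z.

We work with the vertex ordering a < b < c < d. The simplices of K, each written with vertices in increasing order, are:

  0-simplices (4): a, b, c, d
  1-simplices (4): ab, ac, bd, cd

giving chain groups C_0 ≅ Z^4, C_1 ≅ Z^4.

Boundary ∂_1: C_1 → C_0 maps an edge to its endpoints' difference, ∂[p,q] = q − p. For instance
  ∂ac = c − a.
The resulting 4×4 matrix has rank 3, and its Smith normal form has invariant factors (1,1,1).

Now H_k = ker ∂_k / im ∂_{k+1}, so:

  H_0: rank C_0 − rank ∂_1 = 4 − 3 = 1, and the invariant factors of ∂_1 are all 1, so H_0 ≅ Z.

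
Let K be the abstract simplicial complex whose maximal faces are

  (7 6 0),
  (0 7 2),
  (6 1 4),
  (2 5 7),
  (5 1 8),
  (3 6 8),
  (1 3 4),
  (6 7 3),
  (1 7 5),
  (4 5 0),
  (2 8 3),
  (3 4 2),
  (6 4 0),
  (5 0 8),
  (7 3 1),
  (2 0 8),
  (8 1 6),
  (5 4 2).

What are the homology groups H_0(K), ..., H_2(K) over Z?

H_0 ≅ Z,  H_1 ≅ Z ⊕ Z/2Z,  H_2 = 0.

Order the vertices as 0 < 1 < 2 < 3 < 4 < 5 < 6 < 7 < 8. Listing each simplex with vertices in this order, K has dimension 2 with simplices:

  0-simplices (9): [0], [1], [2], [3], [4], [5], [6], [7], [8]
  1-simplices (27): (27 of them)
  2-simplices (18): [0,2,7], [0,2,8], [0,4,5], [0,4,6], [0,5,8], [0,6,7], [1,3,4], [1,3,7], [1,4,6], [1,5,7], [1,5,8], [1,6,8], [2,3,4], [2,3,8], [2,4,5], [2,5,7], [3,6,7], [3,6,8]

giving chain groups C_0 ≅ Z^9, C_1 ≅ Z^27, C_2 ≅ Z^18.

The boundary map ∂_1: C_1 → C_0 sends each edge [p,q] (with p < q) to q − p.
The resulting 9×27 matrix has rank 8, and its Smith normal form has invariant factors (1,1,1,1,1,1,1,1).

The boundary map ∂_2: C_2 → C_1 acts by ∂[p,q,r] = [q,r] − [p,r] + [p,q]. For instance
  ∂[0,4,5] = [4,5] − [0,5] + [0,4],
  ∂[3,6,8] = [6,8] − [3,8] + [3,6].
The resulting 27×18 matrix has rank 18, and its Smith normal form has invariant factors (1,1,1,1,1,1,1,1,1,1,1,1,1,1,1,1,1,2).

Reading off H_k = ker ∂_k / im ∂_{k+1}:

  H_0: rank C_0 − rank ∂_1 = 9 − 8 = 1, and the invariant factors of ∂_1 are all 1, so H_0 = Z.
  H_1: rank ker ∂_1 − rank ∂_2 = (27 − 8) − 18 = 1, and ∂_2 has invariant factor 2 > 1, so H_1 = Z ⊕ Z/2Z.
  H_2: rank ker ∂_2 − rank ∂_3 = (18 − 18) − 0 = 0, and there is no ∂_3, so H_2 = 0.

As a check, the Euler characteristic is 9 − 27 + 18 = 0, which agrees with 1 − 1 + 0 = 0.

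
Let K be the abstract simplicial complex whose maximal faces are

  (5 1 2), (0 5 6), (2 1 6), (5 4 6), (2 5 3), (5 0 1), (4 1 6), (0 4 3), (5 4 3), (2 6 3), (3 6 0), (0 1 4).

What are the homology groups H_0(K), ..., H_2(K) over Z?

Order the vertices as 0 < 1 < 2 < 3 < 4 < 5 < 6. Listing each simplex with vertices in this order, K has dimension 2 with simplices:

  0-simplices (7): [0], [1], [2], [3], [4], [5], [6]
  1-simplices (18): [0,1], [0,3], [0,4], [0,5], [0,6], [1,2], [1,4], [1,5], [1,6], [2,3], [2,5], [2,6], [3,4], [3,5], [3,6], [4,5], [4,6], [5,6]
  2-simplices (12): [0,1,4], [0,1,5], [0,3,4], [0,3,6], [0,5,6], [1,2,5], [1,2,6], [1,4,6], [2,3,5], [2,3,6], [3,4,5], [4,5,6]

giving chain groups C_0 ≅ Z^7, C_1 ≅ Z^18, C_2 ≅ Z^12.

Boundary ∂_1: C_1 → C_0 maps an edge to its endpoints' difference, ∂[p,q] = q − p.
The 7×18 boundary matrix has rank 6 and Smith normal form diag(1,1,1,1,1,1).

The boundary map ∂_2: C_2 → C_1 maps a triangle to the signed sum of its edges. For instance
  ∂[1,2,5] = [2,5] − [1,5] + [1,2],
  ∂[0,3,4] = [3,4] − [0,4] + [0,3].
This gives a 18×12 integer matrix of rank 12; reducing to Smith normal form yields diagonal entries (1,1,1,1,1,1,1,1,1,1,1,2).

Computing H_k = (kernel of ∂_k) / (image of ∂_{k+1}):

  H_0: rank C_0 − rank ∂_1 = 7 − 6 = 1, and the invariant factors of ∂_1 are all 1, so H_0 ≅ Z.
  H_1: rank ker ∂_1 − rank ∂_2 = (18 − 6) − 12 = 0, and ∂_2 has invariant factor 2 > 1, so H_1 ≅ Z/2Z.
  H_2: rank ker ∂_2 − rank ∂_3 = (12 − 12) − 0 = 0, and there is no ∂_3, so H_2 ≅ 0.

As a check, the Euler characteristic is 7 − 18 + 12 = 1, which agrees with 1 − 0 + 0 = 1.
(K is a triangulation of the real projective plane RP^2.)

H_0 = Z,  H_1 = Z/2Z,  H_2 = 0.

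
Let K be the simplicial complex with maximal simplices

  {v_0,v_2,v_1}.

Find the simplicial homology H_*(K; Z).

H_0 = Z,  H_1 = 0,  H_2 = 0.

Order the vertices as v_0 < v_1 < v_2. Listing each simplex with vertices in this order, K has dimension 2 with simplices:

  0-simplices (3): [v_0], [v_1], [v_2]
  1-simplices (3): [v_0,v_1], [v_0,v_2], [v_1,v_2]
  2-simplices (1): [v_0,v_1,v_2]

Hence C_0 ≅ Z^3, C_1 ≅ Z^3, C_2 ≅ Z^1.

∂_1: C_1 → C_0 maps an edge to its endpoints' difference, ∂[p,q] = q − p.
The 3×3 boundary matrix has rank 2 and Smith normal form diag(1,1).

∂_2: C_2 → C_1 maps a triangle to the signed sum of its edges. For instance
  ∂[v_0,v_1,v_2] = [v_1,v_2] − [v_0,v_2] + [v_0,v_1].
The resulting 3×1 matrix has rank 1, and its Smith normal form has invariant factors (1).

From H_k ≅ ker(∂_k) / im(∂_{k+1}) we obtain:

  H_0: rank C_0 − rank ∂_1 = 3 − 2 = 1, and the invariant factors of ∂_1 are all 1, so H_0 = Z.
  H_1: rank ker ∂_1 − rank ∂_2 = (3 − 2) − 1 = 0, and the invariant factors of ∂_2 are all 1, so H_1 = 0.
  H_2: rank ker ∂_2 − rank ∂_3 = (1 − 1) − 0 = 0, and there is no ∂_3, so H_2 = 0.

As a check, the Euler characteristic is 3 − 3 + 1 = 1, which agrees with 1 − 0 + 0 = 1.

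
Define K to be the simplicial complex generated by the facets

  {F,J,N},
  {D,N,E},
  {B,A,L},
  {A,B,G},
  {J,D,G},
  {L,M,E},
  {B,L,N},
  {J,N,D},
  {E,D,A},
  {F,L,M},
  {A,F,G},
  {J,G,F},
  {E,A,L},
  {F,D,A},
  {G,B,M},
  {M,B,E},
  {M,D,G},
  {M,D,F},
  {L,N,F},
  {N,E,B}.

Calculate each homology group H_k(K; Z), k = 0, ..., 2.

Fix the vertex order A < B < D < E < F < G < J < L < M < N and write every simplex with vertices in increasing order. Then dim K = 2 and the simplices of K are:

  0-simplices (10): A, B, D, E, F, G, J, L, M, N
  1-simplices (30): AB, AD, AE, AF, AG, AL, BE, BG, BL, BM, BN, DE, DF, DG, DJ, DM, DN, EL, EM, EN, FG, FJ, FL, FM, FN, GJ, GM, JN, LM, LN
  2-simplices (20): ABG, ABL, ADE, ADF, AEL, AFG, BEM, BEN, BGM, BLN, DEN, DFM, DGJ, DGM, DJN, ELM, FGJ, FJN, FLM, FLN

giving chain groups C_0 ≅ Z^10, C_1 ≅ Z^30, C_2 ≅ Z^20.

The boundary map ∂_1: C_1 → C_0 is given by ∂[p,q] = [q] − [p]. For instance
  ∂FM = M − F.
As a 10×30 matrix over Z this has rank 9, with invariant factors (1,1,1,1,1,1,1,1,1).

The boundary map ∂_2: C_2 → C_1 maps a triangle to the signed sum of its edges. For instance
  ∂BLN = LN − BN + BL,
  ∂ADE = DE − AE + AD.
The 30×20 boundary matrix has rank 20 and Smith normal form diag(1,1,1,1,1,1,1,1,1,1,1,1,1,1,1,1,1,1,1,2).

Now H_k = ker ∂_k / im ∂_{k+1}, so:

  H_0: rank C_0 − rank ∂_1 = 10 − 9 = 1, and the invariant factors of ∂_1 are all 1, so H_0 ≅ Z.
  H_1: rank ker ∂_1 − rank ∂_2 = (30 − 9) − 20 = 1, and ∂_2 has invariant factor 2 > 1, so H_1 ≅ Z ⊕ Z_2.
  H_2: rank ker ∂_2 − rank ∂_3 = (20 − 20) − 0 = 0, and there is no ∂_3, so H_2 ≅ 0.

H_0 = Z,  H_1 = Z ⊕ Z_2,  H_2 = 0.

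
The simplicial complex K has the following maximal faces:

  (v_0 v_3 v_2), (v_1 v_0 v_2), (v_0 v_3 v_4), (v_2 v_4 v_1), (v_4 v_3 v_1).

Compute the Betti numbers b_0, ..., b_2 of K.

b_0 = 1, b_1 = 1, b_2 = 0.

Order the vertices as v_0 < v_1 < v_2 < v_3 < v_4. Listing each simplex with vertices in this order, K has dimension 2 with simplices:

  0-simplices (5): [v_0], [v_1], [v_2], [v_3], [v_4]
  1-simplices (10): [v_0,v_1], [v_0,v_2], [v_0,v_3], [v_0,v_4], [v_1,v_2], [v_1,v_3], [v_1,v_4], [v_2,v_3], [v_2,v_4], [v_3,v_4]
  2-simplices (5): [v_0,v_1,v_2], [v_0,v_2,v_3], [v_0,v_3,v_4], [v_1,v_2,v_4], [v_1,v_3,v_4]

giving chain groups C_0 ≅ Z^5, C_1 ≅ Z^10, C_2 ≅ Z^5.

The boundary map ∂_1: C_1 → C_0 sends each edge [p,q] (with p < q) to q − p. For instance
  ∂[v_2,v_4] = [v_4] − [v_2].
As a 5×10 matrix over Z this has rank 4, with invariant factors (1,1,1,1).

∂_2: C_2 → C_1 acts by ∂[p,q,r] = [q,r] − [p,r] + [p,q]. For instance
  ∂[v_1,v_3,v_4] = [v_3,v_4] − [v_1,v_4] + [v_1,v_3],
  ∂[v_0,v_3,v_4] = [v_3,v_4] − [v_0,v_4] + [v_0,v_3].
The resulting 10×5 matrix has rank 5, and its Smith normal form has invariant factors (1,1,1,1,1).

Computing H_k = (kernel of ∂_k) / (image of ∂_{k+1}):

  H_0: rank C_0 − rank ∂_1 = 5 − 4 = 1, and the invariant factors of ∂_1 are all 1, so H_0 = Z.
  H_1: rank ker ∂_1 − rank ∂_2 = (10 − 4) − 5 = 1, and the invariant factors of ∂_2 are all 1, so H_1 = Z.
  H_2: rank ker ∂_2 − rank ∂_3 = (5 − 5) − 0 = 0, and there is no ∂_3, so H_2 = 0.

As a check, the Euler characteristic is 5 − 10 + 5 = 0, which agrees with 1 − 1 + 0 = 0.

Hence the Betti numbers are b_0 = 1, b_1 = 1, b_2 = 0.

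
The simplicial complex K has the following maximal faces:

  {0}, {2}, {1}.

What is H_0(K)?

H_0 = Z^3.

Fix the vertex order 0 < 1 < 2 and write every simplex with vertices in increasing order. Then dim K = 0 and the simplices of K are:

  0-simplices (3): [0], [1], [2]

so the chain groups are C_0 ≅ Z^3.

From H_k ≅ ker(∂_k) / im(∂_{k+1}) we obtain:

  H_0: rank C_0 − rank ∂_1 = 3 − 0 = 3, and there is no ∂_1, so H_0 ≅ Z^3.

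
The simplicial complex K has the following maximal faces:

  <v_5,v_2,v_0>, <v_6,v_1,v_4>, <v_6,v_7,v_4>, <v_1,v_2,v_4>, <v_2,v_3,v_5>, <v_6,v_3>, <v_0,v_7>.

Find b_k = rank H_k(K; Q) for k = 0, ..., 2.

b_0 = 1, b_1 = 2, b_2 = 0.

We work with the vertex ordering v_0 < v_1 < v_2 < v_3 < v_4 < v_5 < v_6 < v_7. The simplices of K, each written with vertices in increasing order, are:

  0-simplices (8): [v_0], [v_1], [v_2], [v_3], [v_4], [v_5], [v_6], [v_7]
  1-simplices (14): [v_0,v_2], [v_0,v_5], [v_0,v_7], [v_1,v_2], [v_1,v_4], [v_1,v_6], [v_2,v_3], [v_2,v_4], [v_2,v_5], [v_3,v_5], [v_3,v_6], [v_4,v_6], [v_4,v_7], [v_6,v_7]
  2-simplices (5): [v_0,v_2,v_5], [v_1,v_2,v_4], [v_1,v_4,v_6], [v_2,v_3,v_5], [v_4,v_6,v_7]

giving chain groups C_0 ≅ Z^8, C_1 ≅ Z^14, C_2 ≅ Z^5.

∂_1: C_1 → C_0 is given by ∂[p,q] = [q] − [p]. For instance
  ∂[v_1,v_2] = [v_2] − [v_1].
The resulting 8×14 matrix has rank 7, and its Smith normal form has invariant factors (1,1,1,1,1,1,1).

Boundary ∂_2: C_2 → C_1 maps a triangle to the signed sum of its edges. For instance
  ∂[v_2,v_3,v_5] = [v_3,v_5] − [v_2,v_5] + [v_2,v_3],
  ∂[v_4,v_6,v_7] = [v_6,v_7] − [v_4,v_7] + [v_4,v_6].
The resulting 14×5 matrix has rank 5, and its Smith normal form has invariant factors (1,1,1,1,1).

Reading off H_k = ker ∂_k / im ∂_{k+1}:

  H_0: rank C_0 − rank ∂_1 = 8 − 7 = 1, and the invariant factors of ∂_1 are all 1, so H_0 ≅ Z.
  H_1: rank ker ∂_1 − rank ∂_2 = (14 − 7) − 5 = 2, and the invariant factors of ∂_2 are all 1, so H_1 ≅ Z^2.
  H_2: rank ker ∂_2 − rank ∂_3 = (5 − 5) − 0 = 0, and there is no ∂_3, so H_2 ≅ 0.

As a check, the Euler characteristic is 8 − 14 + 5 = -1, which agrees with 1 − 2 + 0 = -1.

Hence the Betti numbers are b_0 = 1, b_1 = 2, b_2 = 0.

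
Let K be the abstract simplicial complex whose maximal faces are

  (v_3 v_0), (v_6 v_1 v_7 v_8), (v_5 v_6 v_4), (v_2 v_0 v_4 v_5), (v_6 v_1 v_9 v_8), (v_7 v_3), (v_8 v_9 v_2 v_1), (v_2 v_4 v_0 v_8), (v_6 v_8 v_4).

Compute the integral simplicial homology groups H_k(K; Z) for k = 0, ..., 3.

H_0 = Z,  H_1 = Z,  H_2 = 0,  H_3 = 0.

K has 10 vertices, 24 edges, 19 triangles, 5 3-simplices.
rank ∂_0 = 0, rank ∂_1 = 9 ⇒ b_0 = 10 − 0 − 9 = 1; all invariant factors of ∂_1 are 1 so no torsion. So H_0 ≅ Z.
rank ∂_1 = 9, rank ∂_2 = 14 ⇒ b_1 = 24 − 9 − 14 = 1; all invariant factors of ∂_2 are 1 so no torsion. So H_1 ≅ Z.
rank ∂_2 = 14, rank ∂_3 = 5 ⇒ b_2 = 19 − 14 − 5 = 0; all invariant factors of ∂_3 are 1 so no torsion. So H_2 ≅ 0.
rank ∂_3 = 5, rank ∂_4 = 0 ⇒ b_3 = 5 − 5 − 0 = 0. So H_3 ≅ 0.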